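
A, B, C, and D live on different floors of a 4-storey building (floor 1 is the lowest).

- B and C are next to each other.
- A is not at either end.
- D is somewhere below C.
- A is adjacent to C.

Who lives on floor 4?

With clues 1–2, A is ruled out for floor 4.
With clues 1–3, D is ruled out for floor 4.
With clues 1–4, C is ruled out for floor 4.
So floor 4 is B.

B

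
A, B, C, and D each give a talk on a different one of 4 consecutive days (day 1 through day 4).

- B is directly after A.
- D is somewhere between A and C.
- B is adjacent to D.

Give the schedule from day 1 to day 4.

A, B, D, C

From clue 1: A is in {1,2,3}.
From clues 1–2: A is in {1,3}.
From clues 1–3: A → day 1, B → day 2, D → day 3, C → day 4.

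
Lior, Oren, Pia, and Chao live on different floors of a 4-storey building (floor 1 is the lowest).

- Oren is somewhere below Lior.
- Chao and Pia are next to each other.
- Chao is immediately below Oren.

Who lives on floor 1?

Pia

With clue 1, Lior is ruled out for floor 1.
With clues 1–3, Chao and Oren are ruled out for floor 1.
So floor 1 is Pia.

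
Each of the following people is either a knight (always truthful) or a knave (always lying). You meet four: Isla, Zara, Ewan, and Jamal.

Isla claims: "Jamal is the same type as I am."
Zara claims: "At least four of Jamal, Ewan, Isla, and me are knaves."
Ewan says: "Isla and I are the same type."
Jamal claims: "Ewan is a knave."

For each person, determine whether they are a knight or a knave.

Consider Isla. Suppose Isla is a knave.
Then whichever role Ewan has, Ewan's statement has the wrong truth value — contradiction.
So Isla is a knight.
With that fixed, Zara's statement is false, so Zara is a knave.
Consider Ewan. Suppose Ewan is a knight.
Then no assignment of the remaining roles makes every statement match its speaker's type — contradiction.
So Ewan is a knave.
With that fixed, Jamal's statement is true, so Jamal is a knight.

Isla: knight, Zara: knave, Ewan: knave, Jamal: knight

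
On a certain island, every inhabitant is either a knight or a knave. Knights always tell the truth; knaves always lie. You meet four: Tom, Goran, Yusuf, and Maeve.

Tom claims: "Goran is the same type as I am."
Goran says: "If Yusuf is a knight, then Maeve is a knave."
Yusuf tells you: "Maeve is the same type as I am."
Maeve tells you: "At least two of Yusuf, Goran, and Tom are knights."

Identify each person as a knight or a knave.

Consider Tom. Suppose Tom is a knave.
Then no assignment of the remaining roles makes every statement match its speaker's type — contradiction.
So Tom is a knight.
Consider Goran. Suppose Goran is a knave.
Then Tom's statement comes out false, contradicting Tom being a knight.
So Goran is a knight.
With that fixed, Maeve's statement is true, so Maeve is a knight.
Consider Yusuf. Suppose Yusuf is a knight.
Then Goran's statement comes out false, contradicting Goran being a knight.
So Yusuf is a knave.

Tom: knight, Goran: knight, Yusuf: knave, Maeve: knight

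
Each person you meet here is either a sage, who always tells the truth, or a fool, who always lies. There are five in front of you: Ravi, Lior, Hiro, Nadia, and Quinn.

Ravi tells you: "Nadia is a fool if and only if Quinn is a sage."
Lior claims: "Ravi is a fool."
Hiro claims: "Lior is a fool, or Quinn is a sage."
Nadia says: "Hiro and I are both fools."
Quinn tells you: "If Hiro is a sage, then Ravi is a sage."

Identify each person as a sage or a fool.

Consider Ravi. Suppose Ravi is a fool.
Then no assignment of the remaining roles makes every statement match its speaker's type — contradiction.
So Ravi is a sage.
With that fixed, Lior's statement is false, so Lior is a fool.
With that fixed, Hiro's statement is true, so Hiro is a sage.
With that fixed, Nadia's statement is false, so Nadia is a fool.
With that fixed, Quinn's statement is true, so Quinn is a sage.

Ravi: sage, Lior: fool, Hiro: sage, Nadia: fool, Quinn: sage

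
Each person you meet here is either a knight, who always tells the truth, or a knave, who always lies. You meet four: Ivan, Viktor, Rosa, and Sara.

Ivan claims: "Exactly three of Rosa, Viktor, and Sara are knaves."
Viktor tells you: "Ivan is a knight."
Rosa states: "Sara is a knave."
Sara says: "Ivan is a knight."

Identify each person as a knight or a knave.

Consider Ivan. Suppose Ivan is a knight.
Then no assignment of the remaining roles makes every statement match its speaker's type — contradiction.
So Ivan is a knave.
With that fixed, Viktor's statement is false, so Viktor is a knave.
With that fixed, Sara's statement is false, so Sara is a knave.
With that fixed, Rosa's statement is true, so Rosa is a knight.

Ivan: knave, Viktor: knave, Rosa: knight, Sara: knave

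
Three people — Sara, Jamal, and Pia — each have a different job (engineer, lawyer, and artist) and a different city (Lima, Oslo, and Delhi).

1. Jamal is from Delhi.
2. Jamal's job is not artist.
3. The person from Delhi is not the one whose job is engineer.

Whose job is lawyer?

With clues 1–3, Pia and Sara are impossible for the one with job lawyer.
That leaves Jamal.

Jamal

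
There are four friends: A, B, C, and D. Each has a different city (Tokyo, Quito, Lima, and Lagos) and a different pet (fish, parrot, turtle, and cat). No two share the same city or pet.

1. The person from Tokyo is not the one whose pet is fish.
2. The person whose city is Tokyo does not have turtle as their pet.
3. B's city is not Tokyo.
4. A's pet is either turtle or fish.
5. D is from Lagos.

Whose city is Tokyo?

C

With clues 1–3, B is impossible for the one with city Tokyo.
With clues 1–4, A is impossible for the one with city Tokyo.
With clues 1–5, D is impossible for the one with city Tokyo.
That leaves C.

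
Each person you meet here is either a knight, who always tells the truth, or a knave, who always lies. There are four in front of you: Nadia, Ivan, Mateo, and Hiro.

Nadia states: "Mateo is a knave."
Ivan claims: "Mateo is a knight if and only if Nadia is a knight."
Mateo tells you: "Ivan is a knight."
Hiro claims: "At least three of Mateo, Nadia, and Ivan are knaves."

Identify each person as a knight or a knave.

Consider Nadia. Suppose Nadia is a knave.
Then no assignment of the remaining roles makes every statement match its speaker's type — contradiction.
So Nadia is a knight.
With that fixed, Hiro's statement is false, so Hiro is a knave.
Consider Ivan. Suppose Ivan is a knight.
Then no assignment of the remaining roles makes every statement match its speaker's type — contradiction.
So Ivan is a knave.
With that fixed, Mateo's statement is false, so Mateo is a knave.

Nadia: knight, Ivan: knave, Mateo: knave, Hiro: knave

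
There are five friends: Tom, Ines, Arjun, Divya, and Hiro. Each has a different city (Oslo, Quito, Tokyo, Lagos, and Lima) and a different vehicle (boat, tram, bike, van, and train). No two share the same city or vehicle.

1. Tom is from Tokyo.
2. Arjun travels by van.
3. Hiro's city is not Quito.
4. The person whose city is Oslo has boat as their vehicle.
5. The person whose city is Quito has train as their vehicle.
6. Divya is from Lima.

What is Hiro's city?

Clue 1 rules out Tokyo for Hiro's city.
With clues 1–3, Quito is impossible for Hiro's city.
With clues 1–6, Lagos and Lima are impossible for Hiro's city.
That leaves Oslo.

Oslo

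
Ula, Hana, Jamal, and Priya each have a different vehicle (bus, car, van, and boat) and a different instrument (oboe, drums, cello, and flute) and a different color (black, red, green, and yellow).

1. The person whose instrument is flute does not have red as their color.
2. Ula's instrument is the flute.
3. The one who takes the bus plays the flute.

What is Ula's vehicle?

With clues 1–3, boat, car, and van are impossible for Ula's vehicle.
That leaves bus.

bus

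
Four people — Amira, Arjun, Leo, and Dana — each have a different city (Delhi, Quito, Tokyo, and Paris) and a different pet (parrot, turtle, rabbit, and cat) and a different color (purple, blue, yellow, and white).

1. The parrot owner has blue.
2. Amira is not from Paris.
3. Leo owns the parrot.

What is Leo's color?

blue

With clues 1–3, purple, white, and yellow are impossible for Leo's color.
That leaves blue.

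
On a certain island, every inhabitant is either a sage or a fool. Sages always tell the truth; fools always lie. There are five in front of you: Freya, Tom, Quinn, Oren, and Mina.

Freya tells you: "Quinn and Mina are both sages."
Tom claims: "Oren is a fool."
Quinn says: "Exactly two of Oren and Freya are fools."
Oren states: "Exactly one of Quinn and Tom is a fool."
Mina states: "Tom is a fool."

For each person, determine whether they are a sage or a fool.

Freya: fool, Tom: sage, Quinn: sage, Oren: fool, Mina: fool

Consider Freya. Suppose Freya is a sage.
Then no assignment of the remaining roles makes every statement match its speaker's type — contradiction.
So Freya is a fool.
Consider Tom. Suppose Tom is a fool.
Then no assignment of the remaining roles makes every statement match its speaker's type — contradiction.
So Tom is a sage.
With that fixed, Mina's statement is false, so Mina is a fool.
Consider Quinn. Suppose Quinn is a fool.
Then no assignment of the remaining roles makes every statement match its speaker's type — contradiction.
So Quinn is a sage.
With that fixed, Oren's statement is false, so Oren is a fool.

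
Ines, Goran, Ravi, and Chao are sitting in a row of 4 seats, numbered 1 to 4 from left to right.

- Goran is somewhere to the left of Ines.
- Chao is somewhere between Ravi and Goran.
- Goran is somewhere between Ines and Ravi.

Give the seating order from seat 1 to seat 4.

From clue 1: Ines is in {2,3,4}.
From clues 1–2: Goran is in {1,3}.
From clues 1–3: Ravi → seat 1, Chao → seat 2, Goran → seat 3, Ines → seat 4.

Ravi, Chao, Goran, Ines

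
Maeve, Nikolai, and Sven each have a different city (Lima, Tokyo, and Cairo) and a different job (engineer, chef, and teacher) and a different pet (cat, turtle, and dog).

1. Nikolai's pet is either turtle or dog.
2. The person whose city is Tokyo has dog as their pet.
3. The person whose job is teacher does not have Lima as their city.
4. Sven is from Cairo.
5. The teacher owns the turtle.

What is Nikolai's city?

Tokyo

With clues 1–4, Cairo is impossible for Nikolai's city.
With clues 1–5, Lima is impossible for Nikolai's city.
That leaves Tokyo.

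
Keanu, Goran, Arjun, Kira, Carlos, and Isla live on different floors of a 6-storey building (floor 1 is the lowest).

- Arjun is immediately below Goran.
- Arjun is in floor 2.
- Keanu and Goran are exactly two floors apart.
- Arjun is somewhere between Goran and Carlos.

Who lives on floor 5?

Keanu

With clues 1–2, Arjun and Goran are ruled out for floor 5.
With clues 1–4, Carlos, Isla, and Kira are ruled out for floor 5.
So floor 5 is Keanu.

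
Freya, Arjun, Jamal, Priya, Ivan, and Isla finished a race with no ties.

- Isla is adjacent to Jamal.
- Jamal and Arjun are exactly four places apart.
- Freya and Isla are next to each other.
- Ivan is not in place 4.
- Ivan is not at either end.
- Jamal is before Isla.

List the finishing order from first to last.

From clues 1–2: Arjun is in {1,2,5,6}.
From clues 1–3: Freya is in {3,4}.
From clues 1–6: Priya → place 1, Jamal → place 2, Isla → place 3, Freya → place 4, Ivan → place 5, Arjun → place 6.

Priya, Jamal, Isla, Freya, Ivan, Arjun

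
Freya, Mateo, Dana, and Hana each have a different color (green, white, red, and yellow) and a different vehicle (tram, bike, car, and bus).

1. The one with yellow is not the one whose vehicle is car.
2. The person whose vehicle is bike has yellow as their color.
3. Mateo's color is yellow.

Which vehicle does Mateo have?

bike

With clues 1–3, bus, car, and tram are impossible for Mateo's vehicle.
That leaves bike.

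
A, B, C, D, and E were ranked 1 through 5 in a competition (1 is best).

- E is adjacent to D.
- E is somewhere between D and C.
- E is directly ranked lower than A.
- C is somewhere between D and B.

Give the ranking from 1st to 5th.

From clues 1–2: E is in {2,3,4}.
From clues 1–3: A is in {2,3}.
From clues 1–4: B → rank 1, C → rank 2, A → rank 3, E → rank 4, D → rank 5.

B, C, A, E, D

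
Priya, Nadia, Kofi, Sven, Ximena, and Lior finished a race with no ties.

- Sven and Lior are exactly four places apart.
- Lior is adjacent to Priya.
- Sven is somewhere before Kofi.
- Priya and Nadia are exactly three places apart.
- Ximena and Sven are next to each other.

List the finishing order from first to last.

Sven, Ximena, Nadia, Kofi, Lior, Priya

From clue 1: Sven is in {1,2,5,6}.
From clues 1–3: Sven is in {1,2,5}.
From clues 1–4: Sven → place 1, Nadia → place 3, Lior → place 5, Priya → place 6.
From clues 1–5: Ximena → place 2, Kofi → place 4.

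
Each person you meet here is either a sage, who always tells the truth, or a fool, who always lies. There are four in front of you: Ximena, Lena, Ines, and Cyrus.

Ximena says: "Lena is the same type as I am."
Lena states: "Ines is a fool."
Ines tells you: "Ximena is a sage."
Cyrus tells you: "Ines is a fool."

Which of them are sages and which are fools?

Consider Ximena. Suppose Ximena is a sage.
Then no assignment of the remaining roles makes every statement match its speaker's type — contradiction.
So Ximena is a fool.
With that fixed, Ines's statement is false, so Ines is a fool.
With that fixed, Cyrus's statement is true, so Cyrus is a sage.
With that fixed, Lena's statement is true, so Lena is a sage.

Ximena: fool, Lena: sage, Ines: fool, Cyrus: sage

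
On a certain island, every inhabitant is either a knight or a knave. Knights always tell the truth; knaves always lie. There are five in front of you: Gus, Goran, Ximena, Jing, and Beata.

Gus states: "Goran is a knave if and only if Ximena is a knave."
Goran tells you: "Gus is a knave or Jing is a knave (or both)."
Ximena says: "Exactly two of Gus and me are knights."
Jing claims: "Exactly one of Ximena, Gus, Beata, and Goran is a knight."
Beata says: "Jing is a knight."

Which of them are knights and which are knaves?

Consider Gus. Suppose Gus is a knave.
Then no assignment of the remaining roles makes every statement match its speaker's type — contradiction.
So Gus is a knight.
Consider Goran. Suppose Goran is a knave.
Then no assignment of the remaining roles makes every statement match its speaker's type — contradiction.
So Goran is a knight.
With that fixed, Jing's statement is false, so Jing is a knave.
With that fixed, Beata's statement is false, so Beata is a knave.
Consider Ximena. Suppose Ximena is a knave.
Then Gus's statement comes out false, contradicting Gus being a knight.
So Ximena is a knight.

Gus: knight, Goran: knight, Ximena: knight, Jing: knave, Beata: knave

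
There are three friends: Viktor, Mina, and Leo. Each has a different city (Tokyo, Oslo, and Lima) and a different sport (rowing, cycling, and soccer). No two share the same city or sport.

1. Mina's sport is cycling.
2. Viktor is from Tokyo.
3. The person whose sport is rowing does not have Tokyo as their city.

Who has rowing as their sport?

Leo

Clue 1 rules out Mina for the one with sport rowing.
With clues 1–3, Viktor is impossible for the one with sport rowing.
That leaves Leo.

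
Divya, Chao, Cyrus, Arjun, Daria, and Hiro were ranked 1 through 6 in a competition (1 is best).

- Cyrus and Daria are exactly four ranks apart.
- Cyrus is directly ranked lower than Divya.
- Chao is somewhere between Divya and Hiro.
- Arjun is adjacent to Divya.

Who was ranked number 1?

Hiro

With clues 1–2, Cyrus is ruled out for rank 1.
With clues 1–3, Chao is ruled out for rank 1.
With clues 1–4, Arjun, Daria, and Divya are ruled out for rank 1.
So rank 1 is Hiro.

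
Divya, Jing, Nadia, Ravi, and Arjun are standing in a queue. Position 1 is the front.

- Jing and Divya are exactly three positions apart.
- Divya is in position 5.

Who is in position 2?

Jing

With clues 1–2, Arjun, Divya, Nadia, and Ravi are ruled out for position 2.
So position 2 is Jing.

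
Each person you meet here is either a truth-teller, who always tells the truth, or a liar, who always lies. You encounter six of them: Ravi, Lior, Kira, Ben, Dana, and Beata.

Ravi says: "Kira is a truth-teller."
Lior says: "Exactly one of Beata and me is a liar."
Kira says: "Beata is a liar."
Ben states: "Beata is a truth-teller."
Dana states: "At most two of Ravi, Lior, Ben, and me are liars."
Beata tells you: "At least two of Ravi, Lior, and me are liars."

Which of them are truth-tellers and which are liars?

Ravi: truth-teller, Lior: truth-teller, Kira: truth-teller, Ben: liar, Dana: truth-teller, Beata: liar

Consider Ravi. Suppose Ravi is a liar.
Then no assignment of the remaining roles makes every statement match its speaker's type — contradiction.
So Ravi is a truth-teller.
Consider Lior. Suppose Lior is a liar.
Then whichever role Beata has, Beata's statement has the wrong truth value — contradiction.
So Lior is a truth-teller.
With that fixed, Dana's statement is true, so Dana is a truth-teller.
With that fixed, Beata's statement is false, so Beata is a liar.
With that fixed, Kira's statement is true, so Kira is a truth-teller.
With that fixed, Ben's statement is false, so Ben is a liar.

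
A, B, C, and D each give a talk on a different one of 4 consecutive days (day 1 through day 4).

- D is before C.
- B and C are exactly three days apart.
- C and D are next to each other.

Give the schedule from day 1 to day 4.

From clue 1: C is in {2,3,4}.
From clues 1–2: B → day 1, C → day 4.
From clues 1–3: A → day 2, D → day 3.

B, A, D, C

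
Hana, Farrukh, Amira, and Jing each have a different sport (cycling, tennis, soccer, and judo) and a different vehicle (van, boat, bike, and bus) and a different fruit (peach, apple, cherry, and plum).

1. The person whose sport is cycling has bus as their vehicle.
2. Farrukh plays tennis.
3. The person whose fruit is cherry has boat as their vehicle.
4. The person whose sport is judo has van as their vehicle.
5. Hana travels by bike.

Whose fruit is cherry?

With clues 1–5, Amira, Hana, and Jing are impossible for the one with fruit cherry.
That leaves Farrukh.

Farrukh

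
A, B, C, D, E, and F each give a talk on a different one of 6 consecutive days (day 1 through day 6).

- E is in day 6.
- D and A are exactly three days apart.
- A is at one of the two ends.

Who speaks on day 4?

D

With clue 1, E is ruled out for day 4.
With clues 1–3, A, B, C, and F are ruled out for day 4.
So day 4 is D.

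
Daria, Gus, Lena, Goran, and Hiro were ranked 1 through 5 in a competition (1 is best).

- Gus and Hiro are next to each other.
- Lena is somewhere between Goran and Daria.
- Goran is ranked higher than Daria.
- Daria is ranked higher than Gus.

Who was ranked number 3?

With clues 1–2, Lena is ruled out for rank 3.
With clues 1–4, Goran, Gus, and Hiro are ruled out for rank 3.
So rank 3 is Daria.

Daria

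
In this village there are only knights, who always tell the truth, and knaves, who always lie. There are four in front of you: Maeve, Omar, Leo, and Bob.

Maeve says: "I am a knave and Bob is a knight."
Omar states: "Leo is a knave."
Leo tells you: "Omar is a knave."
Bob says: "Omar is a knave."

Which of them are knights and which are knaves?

Maeve: knave, Omar: knight, Leo: knave, Bob: knave

Consider Maeve. Suppose Maeve is a knight.
Then Maeve's own statement would have to be true, but it can't be — contradiction.
So Maeve is a knave.
Consider Omar. Suppose Omar is a knave.
Then no assignment of the remaining roles makes every statement match its speaker's type — contradiction.
So Omar is a knight.
With that fixed, Leo's statement is false, so Leo is a knave.
With that fixed, Bob's statement is false, so Bob is a knave.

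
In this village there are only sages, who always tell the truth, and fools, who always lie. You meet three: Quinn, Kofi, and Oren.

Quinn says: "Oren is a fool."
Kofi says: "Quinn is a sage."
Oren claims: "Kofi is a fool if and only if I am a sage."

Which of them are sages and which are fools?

Quinn: fool, Kofi: fool, Oren: sage

Consider Quinn. Suppose Quinn is a sage.
Then no assignment of the remaining roles makes every statement match its speaker's type — contradiction.
So Quinn is a fool.
With that fixed, Kofi's statement is false, so Kofi is a fool.
Consider Oren. Suppose Oren is a fool.
Then Quinn's statement comes out true, contradicting Quinn being a fool.
So Oren is a sage.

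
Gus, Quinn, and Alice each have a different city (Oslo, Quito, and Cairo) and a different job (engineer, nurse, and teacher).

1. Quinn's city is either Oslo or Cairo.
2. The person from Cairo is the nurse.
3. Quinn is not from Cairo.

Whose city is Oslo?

With clues 1–3, Alice and Gus are impossible for the one with city Oslo.
That leaves Quinn.

Quinn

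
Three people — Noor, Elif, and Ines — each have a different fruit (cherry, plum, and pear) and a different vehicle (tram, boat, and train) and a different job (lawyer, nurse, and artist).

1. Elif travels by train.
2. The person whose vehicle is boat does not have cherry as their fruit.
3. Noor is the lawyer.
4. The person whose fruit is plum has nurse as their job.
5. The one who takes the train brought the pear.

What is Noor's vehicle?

tram

Clue 1 rules out train for Noor's vehicle.
With clues 1–5, boat is impossible for Noor's vehicle.
That leaves tram.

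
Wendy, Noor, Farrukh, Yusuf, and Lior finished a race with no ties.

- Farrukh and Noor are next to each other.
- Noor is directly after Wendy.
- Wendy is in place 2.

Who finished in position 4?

Farrukh

With clues 1–2, Wendy is ruled out for place 4.
With clues 1–3, Lior, Noor, and Yusuf are ruled out for place 4.
So place 4 is Farrukh.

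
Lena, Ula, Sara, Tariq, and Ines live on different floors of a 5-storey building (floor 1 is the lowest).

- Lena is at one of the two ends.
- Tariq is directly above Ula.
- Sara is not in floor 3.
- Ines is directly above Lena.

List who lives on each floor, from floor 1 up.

Lena, Ines, Ula, Tariq, Sara

From clue 1: Lena is in {1,5}.
From clues 1–4: Lena → floor 1, Ines → floor 2, Ula → floor 3, Tariq → floor 4, Sara → floor 5.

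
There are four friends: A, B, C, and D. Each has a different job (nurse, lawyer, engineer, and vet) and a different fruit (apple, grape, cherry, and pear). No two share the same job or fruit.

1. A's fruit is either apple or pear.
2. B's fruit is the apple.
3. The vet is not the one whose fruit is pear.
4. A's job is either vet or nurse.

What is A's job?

With clues 1–3, vet is impossible for A's job.
With clues 1–4, engineer and lawyer are impossible for A's job.
That leaves nurse.

nurse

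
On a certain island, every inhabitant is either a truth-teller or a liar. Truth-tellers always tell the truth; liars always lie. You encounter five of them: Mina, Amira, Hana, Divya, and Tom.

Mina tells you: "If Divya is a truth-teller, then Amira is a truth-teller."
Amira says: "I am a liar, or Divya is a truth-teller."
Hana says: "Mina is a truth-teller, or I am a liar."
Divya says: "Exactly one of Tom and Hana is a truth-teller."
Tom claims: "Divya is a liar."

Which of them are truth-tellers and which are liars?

Consider Mina. Suppose Mina is a liar.
Then whichever role Hana has, Hana's statement has the wrong truth value — contradiction.
So Mina is a truth-teller.
With that fixed, Hana's statement is true, so Hana is a truth-teller.
Consider Amira. Suppose Amira is a liar.
Then Amira's own statement would have to be false, but it can't be — contradiction.
So Amira is a truth-teller.
Consider Divya. Suppose Divya is a liar.
Then Amira's statement comes out false, contradicting Amira being a truth-teller.
So Divya is a truth-teller.
With that fixed, Tom's statement is false, so Tom is a liar.

Mina: truth-teller, Amira: truth-teller, Hana: truth-teller, Divya: truth-teller, Tom: liar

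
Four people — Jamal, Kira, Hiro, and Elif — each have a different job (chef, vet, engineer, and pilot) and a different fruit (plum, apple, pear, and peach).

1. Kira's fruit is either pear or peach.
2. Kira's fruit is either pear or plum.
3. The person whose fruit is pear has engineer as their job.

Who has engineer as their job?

Kira

With clues 1–3, Elif, Hiro, and Jamal are impossible for the one with job engineer.
That leaves Kira.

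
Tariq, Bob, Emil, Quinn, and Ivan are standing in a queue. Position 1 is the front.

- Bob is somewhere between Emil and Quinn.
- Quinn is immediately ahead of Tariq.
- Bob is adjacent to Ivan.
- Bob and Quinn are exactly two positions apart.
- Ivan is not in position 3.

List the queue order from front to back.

Quinn, Tariq, Bob, Ivan, Emil

From clue 1: Bob is in {2,3,4}.
From clues 1–3: Tariq is in {2,5}.
From clues 1–5: Quinn → position 1, Tariq → position 2, Bob → position 3, Ivan → position 4, Emil → position 5.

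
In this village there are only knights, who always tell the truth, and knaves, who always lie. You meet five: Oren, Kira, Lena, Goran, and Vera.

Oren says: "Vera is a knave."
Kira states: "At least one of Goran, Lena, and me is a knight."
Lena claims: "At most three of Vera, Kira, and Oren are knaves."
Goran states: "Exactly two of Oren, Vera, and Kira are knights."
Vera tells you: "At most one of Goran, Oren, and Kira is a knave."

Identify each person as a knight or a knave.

Oren: knave, Kira: knight, Lena: knight, Goran: knight, Vera: knight

Regardless of anyone's role, Lena's statement is true, so Lena is a knight.
With that fixed, Kira's statement is true, so Kira is a knight.
Consider Oren. Suppose Oren is a knight.
Then no assignment of the remaining roles makes every statement match its speaker's type — contradiction.
So Oren is a knave.
Consider Goran. Suppose Goran is a knave.
Then no assignment of the remaining roles makes every statement match its speaker's type — contradiction.
So Goran is a knight.
With that fixed, Vera's statement is true, so Vera is a knight.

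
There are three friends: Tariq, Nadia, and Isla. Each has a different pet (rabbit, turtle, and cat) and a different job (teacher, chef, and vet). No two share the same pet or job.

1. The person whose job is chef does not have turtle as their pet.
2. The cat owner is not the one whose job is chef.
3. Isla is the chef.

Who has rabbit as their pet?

Isla

With clues 1–3, Nadia and Tariq are impossible for the one with pet rabbit.
That leaves Isla.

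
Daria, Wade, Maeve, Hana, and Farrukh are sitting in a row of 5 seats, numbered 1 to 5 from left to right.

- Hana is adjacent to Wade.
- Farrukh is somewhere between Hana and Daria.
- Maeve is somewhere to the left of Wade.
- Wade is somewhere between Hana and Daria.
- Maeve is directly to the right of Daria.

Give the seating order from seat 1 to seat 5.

From clues 1–2: Farrukh is in {2,3,4}.
From clues 1–3: Daria is in {1,2,5}.
From clues 1–4: Wade is in {3,4}.
From clues 1–5: Daria → seat 1, Maeve → seat 2, Farrukh → seat 3, Wade → seat 4, Hana → seat 5.

Daria, Maeve, Farrukh, Wade, Hana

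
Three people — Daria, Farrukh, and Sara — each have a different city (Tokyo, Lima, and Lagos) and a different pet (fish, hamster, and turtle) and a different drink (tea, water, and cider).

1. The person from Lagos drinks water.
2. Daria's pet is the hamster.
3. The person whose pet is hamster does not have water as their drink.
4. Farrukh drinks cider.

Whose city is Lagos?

With clues 1–3, Daria is impossible for the one with city Lagos.
With clues 1–4, Farrukh is impossible for the one with city Lagos.
That leaves Sara.

Sara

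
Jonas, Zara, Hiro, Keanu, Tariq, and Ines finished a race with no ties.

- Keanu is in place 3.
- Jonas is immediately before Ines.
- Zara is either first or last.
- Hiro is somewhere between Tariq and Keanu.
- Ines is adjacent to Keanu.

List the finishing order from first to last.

From clue 1: Keanu → place 3.
From clues 1–2: Jonas is in {1,4,5}.
From clues 1–3: Zara is in {1,6}.
From clues 1–4: Zara → place 6.
From clues 1–5: Jonas → place 1, Ines → place 2, Hiro → place 4, Tariq → place 5.

Jonas, Ines, Keanu, Hiro, Tariq, Zara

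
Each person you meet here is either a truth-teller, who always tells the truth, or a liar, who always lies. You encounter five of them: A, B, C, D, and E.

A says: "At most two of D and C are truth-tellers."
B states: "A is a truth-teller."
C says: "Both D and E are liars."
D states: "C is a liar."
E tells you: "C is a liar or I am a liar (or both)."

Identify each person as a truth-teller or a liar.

A: truth-teller, B: truth-teller, C: liar, D: truth-teller, E: truth-teller

Regardless of anyone's role, A's statement is true, so A is a truth-teller.
With that fixed, B's statement is true, so B is a truth-teller.
Consider C. Suppose C is a truth-teller.
Then whichever role E has, E's statement has the wrong truth value — contradiction.
So C is a liar.
With that fixed, D's statement is true, so D is a truth-teller.
With that fixed, E's statement is true, so E is a truth-teller.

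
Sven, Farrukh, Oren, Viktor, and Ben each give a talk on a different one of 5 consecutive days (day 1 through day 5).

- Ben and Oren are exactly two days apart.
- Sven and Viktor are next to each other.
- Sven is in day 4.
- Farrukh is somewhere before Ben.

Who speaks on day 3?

Ben

With clues 1–2, Farrukh, Sven, and Viktor are ruled out for day 3.
With clues 1–4, Oren is ruled out for day 3.
So day 3 is Ben.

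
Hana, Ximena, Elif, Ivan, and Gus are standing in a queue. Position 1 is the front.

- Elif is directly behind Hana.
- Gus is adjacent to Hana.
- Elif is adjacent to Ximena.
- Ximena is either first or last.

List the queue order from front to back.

From clue 1: Hana is in {1,2,3,4}.
From clues 1–2: Hana is in {2,3,4}.
From clues 1–3: Hana is in {2,3}.
From clues 1–4: Ivan → position 1, Gus → position 2, Hana → position 3, Elif → position 4, Ximena → position 5.

Ivan, Gus, Hana, Elif, Ximena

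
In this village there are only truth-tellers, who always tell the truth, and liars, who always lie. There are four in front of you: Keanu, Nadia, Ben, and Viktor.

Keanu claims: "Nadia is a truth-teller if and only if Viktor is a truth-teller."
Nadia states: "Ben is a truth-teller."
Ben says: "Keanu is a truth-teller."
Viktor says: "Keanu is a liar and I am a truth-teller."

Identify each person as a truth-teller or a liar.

Consider Keanu. Suppose Keanu is a truth-teller.
Then no assignment of the remaining roles makes every statement match its speaker's type — contradiction.
So Keanu is a liar.
With that fixed, Ben's statement is false, so Ben is a liar.
With that fixed, Nadia's statement is false, so Nadia is a liar.
Consider Viktor. Suppose Viktor is a liar.
Then Keanu's statement comes out true, contradicting Keanu being a liar.
So Viktor is a truth-teller.

Keanu: liar, Nadia: liar, Ben: liar, Viktor: truth-teller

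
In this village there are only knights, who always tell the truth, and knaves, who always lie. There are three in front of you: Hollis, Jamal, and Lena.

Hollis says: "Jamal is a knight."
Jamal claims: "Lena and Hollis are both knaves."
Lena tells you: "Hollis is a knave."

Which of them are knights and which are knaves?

Consider Hollis. Suppose Hollis is a knight.
Then no assignment of the remaining roles makes every statement match its speaker's type — contradiction.
So Hollis is a knave.
With that fixed, Lena's statement is true, so Lena is a knight.
With that fixed, Jamal's statement is false, so Jamal is a knave.

Hollis: knave, Jamal: knave, Lena: knight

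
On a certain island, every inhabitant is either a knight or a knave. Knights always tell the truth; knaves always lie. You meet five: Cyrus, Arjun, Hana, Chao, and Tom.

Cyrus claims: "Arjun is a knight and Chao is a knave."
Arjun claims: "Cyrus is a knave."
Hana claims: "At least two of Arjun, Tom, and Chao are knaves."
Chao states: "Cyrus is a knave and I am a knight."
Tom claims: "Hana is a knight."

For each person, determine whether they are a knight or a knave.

Consider Cyrus. Suppose Cyrus is a knight.
Then no assignment of the remaining roles makes every statement match its speaker's type — contradiction.
So Cyrus is a knave.
With that fixed, Arjun's statement is true, so Arjun is a knight.
Consider Hana. Suppose Hana is a knight.
Then no assignment of the remaining roles makes every statement match its speaker's type — contradiction.
So Hana is a knave.
With that fixed, Tom's statement is false, so Tom is a knave.
Consider Chao. Suppose Chao is a knave.
Then Cyrus's statement comes out true, contradicting Cyrus being a knave.
So Chao is a knight.

Cyrus: knave, Arjun: knight, Hana: knave, Chao: knight, Tom: knave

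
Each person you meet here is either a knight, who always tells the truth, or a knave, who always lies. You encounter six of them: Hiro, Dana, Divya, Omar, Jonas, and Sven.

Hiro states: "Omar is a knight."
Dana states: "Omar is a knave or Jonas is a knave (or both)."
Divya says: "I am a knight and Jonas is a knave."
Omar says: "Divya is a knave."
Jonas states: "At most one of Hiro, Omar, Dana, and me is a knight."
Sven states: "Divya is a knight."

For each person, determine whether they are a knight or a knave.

Consider Hiro. Suppose Hiro is a knave.
Then no assignment of the remaining roles makes every statement match its speaker's type — contradiction.
So Hiro is a knight.
Consider Dana. Suppose Dana is a knave.
Then no assignment of the remaining roles makes every statement match its speaker's type — contradiction.
So Dana is a knight.
With that fixed, Jonas's statement is false, so Jonas is a knave.
Consider Divya. Suppose Divya is a knight.
Then no assignment of the remaining roles makes every statement match its speaker's type — contradiction.
So Divya is a knave.
With that fixed, Omar's statement is true, so Omar is a knight.
With that fixed, Sven's statement is false, so Sven is a knave.

Hiro: knight, Dana: knight, Divya: knave, Omar: knight, Jonas: knave, Sven: knave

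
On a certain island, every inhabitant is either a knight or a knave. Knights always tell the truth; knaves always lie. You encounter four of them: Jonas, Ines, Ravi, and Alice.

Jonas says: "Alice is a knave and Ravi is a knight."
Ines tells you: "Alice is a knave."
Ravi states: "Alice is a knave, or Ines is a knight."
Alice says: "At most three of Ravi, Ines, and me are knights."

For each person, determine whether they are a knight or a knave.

Regardless of anyone's role, Alice's statement is true, so Alice is a knight.
With that fixed, Jonas's statement is false, so Jonas is a knave.
With that fixed, Ines's statement is false, so Ines is a knave.
With that fixed, Ravi's statement is false, so Ravi is a knave.

Jonas: knave, Ines: knave, Ravi: knave, Alice: knight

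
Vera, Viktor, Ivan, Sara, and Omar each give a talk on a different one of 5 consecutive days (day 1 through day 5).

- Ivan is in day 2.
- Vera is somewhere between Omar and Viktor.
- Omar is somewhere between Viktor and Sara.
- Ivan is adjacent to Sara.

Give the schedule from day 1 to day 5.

Sara, Ivan, Omar, Vera, Viktor

From clue 1: Ivan → day 2.
From clues 1–2: Vera is in {3,4}.
From clues 1–4: Sara → day 1, Omar → day 3, Vera → day 4, Viktor → day 5.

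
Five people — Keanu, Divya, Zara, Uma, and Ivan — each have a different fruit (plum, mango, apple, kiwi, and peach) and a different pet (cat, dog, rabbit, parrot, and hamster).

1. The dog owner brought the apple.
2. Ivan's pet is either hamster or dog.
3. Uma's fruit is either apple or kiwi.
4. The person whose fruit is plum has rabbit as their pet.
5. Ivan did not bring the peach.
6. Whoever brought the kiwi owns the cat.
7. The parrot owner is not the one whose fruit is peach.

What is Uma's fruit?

kiwi

With clues 1–3, mango, peach, and plum are impossible for Uma's fruit.
With clues 1–7, apple is impossible for Uma's fruit.
That leaves kiwi.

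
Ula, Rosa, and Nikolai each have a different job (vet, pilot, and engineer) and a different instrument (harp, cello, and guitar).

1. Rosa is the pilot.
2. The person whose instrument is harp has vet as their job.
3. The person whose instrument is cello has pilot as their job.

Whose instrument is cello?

Rosa

With clues 1–3, Nikolai and Ula are impossible for the one with instrument cello.
That leaves Rosa.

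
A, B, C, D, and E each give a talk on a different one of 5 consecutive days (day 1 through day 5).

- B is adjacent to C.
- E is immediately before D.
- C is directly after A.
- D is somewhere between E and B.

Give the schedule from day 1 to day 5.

E, D, A, C, B

From clues 1–2: A is in {1,3,5}.
From clues 1–3: A is in {1,3}.
From clues 1–4: E → day 1, D → day 2, A → day 3, C → day 4, B → day 5.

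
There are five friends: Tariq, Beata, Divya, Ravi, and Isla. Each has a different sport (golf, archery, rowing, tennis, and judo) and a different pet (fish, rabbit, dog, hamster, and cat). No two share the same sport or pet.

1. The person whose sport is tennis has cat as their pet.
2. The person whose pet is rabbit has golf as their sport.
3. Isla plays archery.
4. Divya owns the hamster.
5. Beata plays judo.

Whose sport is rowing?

Divya

With clues 1–3, Isla is impossible for the one with sport rowing.
With clues 1–5, Beata, Ravi, and Tariq are impossible for the one with sport rowing.
That leaves Divya.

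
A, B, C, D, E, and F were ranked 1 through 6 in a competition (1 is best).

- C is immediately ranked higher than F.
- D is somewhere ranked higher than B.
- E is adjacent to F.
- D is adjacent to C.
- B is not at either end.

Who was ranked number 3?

F

With clues 1–3, D is ruled out for rank 3.
With clues 1–4, A, B, and E are ruled out for rank 3.
With clues 1–5, C is ruled out for rank 3.
So rank 3 is F.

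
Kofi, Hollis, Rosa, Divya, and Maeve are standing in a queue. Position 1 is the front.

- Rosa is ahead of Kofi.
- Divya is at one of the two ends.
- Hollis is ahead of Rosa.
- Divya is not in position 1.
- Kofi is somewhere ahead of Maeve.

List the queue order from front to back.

From clue 1: Kofi is in {2,3,4,5}.
From clues 1–2: Divya is in {1,5}.
From clues 1–4: Divya → position 5.
From clues 1–5: Hollis → position 1, Rosa → position 2, Kofi → position 3, Maeve → position 4.

Hollis, Rosa, Kofi, Maeve, Divya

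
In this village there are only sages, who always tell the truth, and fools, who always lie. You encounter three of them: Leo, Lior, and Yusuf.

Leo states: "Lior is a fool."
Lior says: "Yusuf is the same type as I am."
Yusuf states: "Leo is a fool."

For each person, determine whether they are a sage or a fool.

Consider Leo. Suppose Leo is a sage.
Then no assignment of the remaining roles makes every statement match its speaker's type — contradiction.
So Leo is a fool.
With that fixed, Yusuf's statement is true, so Yusuf is a sage.
Consider Lior. Suppose Lior is a fool.
Then Leo's statement comes out true, contradicting Leo being a fool.
So Lior is a sage.

Leo: fool, Lior: sage, Yusuf: sage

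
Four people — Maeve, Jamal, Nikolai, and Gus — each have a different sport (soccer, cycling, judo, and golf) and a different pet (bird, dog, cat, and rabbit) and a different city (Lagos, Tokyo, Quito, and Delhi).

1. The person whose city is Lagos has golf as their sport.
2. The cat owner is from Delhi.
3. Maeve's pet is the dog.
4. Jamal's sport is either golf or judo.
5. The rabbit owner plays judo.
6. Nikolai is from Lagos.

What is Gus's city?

With clues 1–6, Lagos, Quito, and Tokyo are impossible for Gus's city.
That leaves Delhi.

Delhi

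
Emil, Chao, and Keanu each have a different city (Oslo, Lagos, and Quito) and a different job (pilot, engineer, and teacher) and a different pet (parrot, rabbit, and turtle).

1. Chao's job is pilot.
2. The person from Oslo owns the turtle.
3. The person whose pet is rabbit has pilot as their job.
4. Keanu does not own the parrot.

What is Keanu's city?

With clues 1–4, Lagos and Quito are impossible for Keanu's city.
That leaves Oslo.

Oslo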